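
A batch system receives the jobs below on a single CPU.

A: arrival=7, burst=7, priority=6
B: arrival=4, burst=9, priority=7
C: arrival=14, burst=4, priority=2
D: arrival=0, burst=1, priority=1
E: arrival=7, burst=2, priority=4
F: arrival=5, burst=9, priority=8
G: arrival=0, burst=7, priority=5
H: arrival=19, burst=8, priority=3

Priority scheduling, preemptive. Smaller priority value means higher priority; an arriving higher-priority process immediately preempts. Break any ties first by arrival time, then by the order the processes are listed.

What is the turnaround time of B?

34

Schedule: | D 0-1 | G 1-7 | E 7-9 | G 9-10 | A 10-14 | C 14-18 | A 18-19 | H 19-27 | A 27-29 | B 29-38 | F 38-47 |
Completion: A=29  B=38  C=18  D=1  E=9  F=47  G=10  H=27
Turnaround(B) = completion − arrival = 38 − 4 = 34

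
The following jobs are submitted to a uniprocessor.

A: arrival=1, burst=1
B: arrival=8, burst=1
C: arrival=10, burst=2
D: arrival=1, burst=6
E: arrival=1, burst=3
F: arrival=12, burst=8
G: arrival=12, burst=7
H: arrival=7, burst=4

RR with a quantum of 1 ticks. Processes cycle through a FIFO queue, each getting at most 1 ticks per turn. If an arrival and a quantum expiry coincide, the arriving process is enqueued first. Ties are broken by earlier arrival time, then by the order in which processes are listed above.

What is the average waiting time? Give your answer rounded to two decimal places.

Gantt: | idle 0-1 | A 1-2 | D 2-3 | E 3-4 | D 4-5 | E 5-6 | D 6-7 | E 7-8 | H 8-9 | D 9-10 | B 10-11 | H 11-12 | C 12-13 | D 13-14 | F 14-15 | G 15-16 | H 16-17 | C 17-18 | D 18-19 | F 19-20 | G 20-21 | H 21-22 | F 22-23 | G 23-24 | F 24-25 | G 25-26 | F 26-27 | G 27-28 | F 28-29 | G 29-30 | F 30-31 | G 31-32 | F 32-33 |
Completion: A=2  B=11  C=18  D=19  E=8  F=33  G=32  H=22
Turnaround (C−A): A=1  B=3  C=8  D=18  E=7  F=21  G=20  H=15
Waiting times: A=0, B=2, C=6, D=12, E=4, F=13, G=13, H=11
Average waiting = (0+2+6+12+4+13+13+11) / 8 = 61/8 = 7.63

7.63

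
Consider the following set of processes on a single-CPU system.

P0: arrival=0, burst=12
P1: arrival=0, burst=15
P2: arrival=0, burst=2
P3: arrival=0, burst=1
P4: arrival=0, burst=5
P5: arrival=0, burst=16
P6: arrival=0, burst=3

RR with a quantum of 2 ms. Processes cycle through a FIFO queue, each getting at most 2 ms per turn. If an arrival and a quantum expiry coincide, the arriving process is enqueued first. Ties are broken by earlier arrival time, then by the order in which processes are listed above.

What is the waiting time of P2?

4

Gantt: | P0 0-2 | P1 2-4 | P2 4-6 | P3 6-7 | P4 7-9 | P5 9-11 | P6 11-13 | P0 13-15 | P1 15-17 | P4 17-19 | P5 19-21 | P6 21-22 | P0 22-24 | P1 24-26 | P4 26-27 | P5 27-29 | P0 29-31 | P1 31-33 | P5 33-35 | P0 35-37 | P1 37-39 | P5 39-41 | P0 41-43 | P1 43-45 | P5 45-47 | P1 47-49 | P5 49-51 | P1 51-52 | P5 52-54 |
Completion: P0=43  P1=52  P2=6  P3=7  P4=27  P5=54  P6=22
Turnaround (C−A): P0=43  P1=52  P2=6  P3=7  P4=27  P5=54  P6=22
Waiting(P2) = turnaround − burst = 6 − 2 = 4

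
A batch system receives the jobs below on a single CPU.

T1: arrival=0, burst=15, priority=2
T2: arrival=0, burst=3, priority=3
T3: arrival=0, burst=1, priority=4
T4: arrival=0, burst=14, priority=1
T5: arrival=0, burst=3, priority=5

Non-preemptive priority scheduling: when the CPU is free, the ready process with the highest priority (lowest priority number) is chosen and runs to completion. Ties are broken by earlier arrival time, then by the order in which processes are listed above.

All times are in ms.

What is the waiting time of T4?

Gantt: | T4 0-14 | T1 14-29 | T2 29-32 | T3 32-33 | T5 33-36 |
Completion: T1=29  T2=32  T3=33  T4=14  T5=36
Turnaround (C−A): T1=29  T2=32  T3=33  T4=14  T5=36
Waiting(T4) = turnaround − burst = 14 − 14 = 0

0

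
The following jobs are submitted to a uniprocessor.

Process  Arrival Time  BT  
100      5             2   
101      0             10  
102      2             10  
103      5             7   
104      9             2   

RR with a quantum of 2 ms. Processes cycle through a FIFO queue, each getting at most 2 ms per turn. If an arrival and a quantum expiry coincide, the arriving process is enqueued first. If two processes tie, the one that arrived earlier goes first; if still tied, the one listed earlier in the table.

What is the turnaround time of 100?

Timeline: | 101 0-2 | 102 2-4 | 101 4-6 | 102 6-8 | 100 8-10 | 103 10-12 | 101 12-14 | 102 14-16 | 104 16-18 | 103 18-20 | 101 20-22 | 102 22-24 | 103 24-26 | 101 26-28 | 102 28-30 | 103 30-31 |
Completion: 100=10  101=28  102=30  103=31  104=18
Turnaround(100) = completion − arrival = 10 − 5 = 5

5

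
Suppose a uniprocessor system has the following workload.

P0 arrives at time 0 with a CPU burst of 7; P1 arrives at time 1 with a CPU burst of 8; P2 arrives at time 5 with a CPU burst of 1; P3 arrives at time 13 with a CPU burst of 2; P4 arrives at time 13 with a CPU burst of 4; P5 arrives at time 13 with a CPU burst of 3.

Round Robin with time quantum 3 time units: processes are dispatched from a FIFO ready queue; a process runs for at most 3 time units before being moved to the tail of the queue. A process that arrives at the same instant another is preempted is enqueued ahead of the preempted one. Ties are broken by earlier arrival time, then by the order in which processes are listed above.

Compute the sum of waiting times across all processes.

41

Timeline: | P0 0-3 | P1 3-6 | P0 6-9 | P2 9-10 | P1 10-13 | P0 13-14 | P3 14-16 | P4 16-19 | P5 19-22 | P1 22-24 | P4 24-25 |
Completion: P0=14  P1=24  P2=10  P3=16  P4=25  P5=22
Turnaround (C−A): P0=14  P1=23  P2=5  P3=3  P4=12  P5=9
Waiting = turnaround − burst: P0=7, P1=15, P2=4, P3=1, P4=8, P5=6
Total waiting = 7 + 15 + 4 + 1 + 8 + 6 = 41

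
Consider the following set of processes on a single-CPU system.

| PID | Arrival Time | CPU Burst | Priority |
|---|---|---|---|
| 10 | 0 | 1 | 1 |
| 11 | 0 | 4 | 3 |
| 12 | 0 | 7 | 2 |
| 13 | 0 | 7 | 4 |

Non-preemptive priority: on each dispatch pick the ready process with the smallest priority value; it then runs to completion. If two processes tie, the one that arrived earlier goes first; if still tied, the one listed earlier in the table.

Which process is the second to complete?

Timeline: | 10 0-1 | 12 1-8 | 11 8-12 | 13 12-19 |
Completion: 10=1  11=12  12=8  13=19
Turnaround (C−A): 10=1  11=12  12=8  13=19
Finish order: 10 → 12 → 11 → 13

12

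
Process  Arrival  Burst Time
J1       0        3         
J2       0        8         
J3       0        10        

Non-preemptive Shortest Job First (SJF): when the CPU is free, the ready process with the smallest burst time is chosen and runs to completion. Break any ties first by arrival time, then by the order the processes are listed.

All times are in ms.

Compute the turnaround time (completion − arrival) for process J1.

Gantt: | J1 0-3 | J2 3-11 | J3 11-21 |
Completion: J1=3  J2=11  J3=21
Turnaround(J1) = completion − arrival = 3 − 0 = 3

3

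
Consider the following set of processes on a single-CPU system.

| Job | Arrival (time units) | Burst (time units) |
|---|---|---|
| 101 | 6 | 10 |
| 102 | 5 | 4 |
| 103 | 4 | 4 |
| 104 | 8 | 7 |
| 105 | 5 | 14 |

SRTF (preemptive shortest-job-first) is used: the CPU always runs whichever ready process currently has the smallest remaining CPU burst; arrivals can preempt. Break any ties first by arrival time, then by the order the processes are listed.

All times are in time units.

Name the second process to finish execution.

Schedule: | idle 0-4 | 103 4-8 | 102 8-12 | 104 12-19 | 101 19-29 | 105 29-43 |
Completion: 101=29  102=12  103=8  104=19  105=43
Finish order: 103 → 102 → 104 → 101 → 105

102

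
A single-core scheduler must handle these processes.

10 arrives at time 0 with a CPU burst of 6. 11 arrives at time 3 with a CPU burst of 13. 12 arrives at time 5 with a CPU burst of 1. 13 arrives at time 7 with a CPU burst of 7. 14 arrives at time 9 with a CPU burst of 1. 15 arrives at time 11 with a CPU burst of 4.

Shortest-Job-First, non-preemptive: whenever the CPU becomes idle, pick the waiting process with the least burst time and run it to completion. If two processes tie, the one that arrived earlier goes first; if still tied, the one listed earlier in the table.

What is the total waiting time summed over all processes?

26

Gantt: | 10 0-6 | 12 6-7 | 13 7-14 | 14 14-15 | 15 15-19 | 11 19-32 |
Completion: 10=6  11=32  12=7  13=14  14=15  15=19
Waiting = turnaround − burst: 10=0, 11=16, 12=1, 13=0, 14=5, 15=4
Total waiting = 0 + 16 + 1 + 0 + 5 + 4 = 26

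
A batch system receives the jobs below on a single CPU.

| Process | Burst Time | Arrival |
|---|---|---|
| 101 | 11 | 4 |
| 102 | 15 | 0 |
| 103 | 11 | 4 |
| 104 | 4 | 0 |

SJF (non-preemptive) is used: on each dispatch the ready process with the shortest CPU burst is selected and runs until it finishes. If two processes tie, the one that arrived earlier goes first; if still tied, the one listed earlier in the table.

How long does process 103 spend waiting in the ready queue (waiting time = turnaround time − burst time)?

11

Timeline: | 104 0-4 | 101 4-15 | 103 15-26 | 102 26-41 |
Completion: 101=15  102=41  103=26  104=4
Waiting(103) = turnaround − burst = 22 − 11 = 11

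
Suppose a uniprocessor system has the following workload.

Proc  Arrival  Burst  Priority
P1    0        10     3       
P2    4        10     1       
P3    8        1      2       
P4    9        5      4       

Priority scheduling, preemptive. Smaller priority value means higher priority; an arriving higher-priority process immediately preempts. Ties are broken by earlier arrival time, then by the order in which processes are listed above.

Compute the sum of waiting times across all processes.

Gantt: | P1 0-4 | P2 4-14 | P3 14-15 | P1 15-21 | P4 21-26 |
Completion: P1=21  P2=14  P3=15  P4=26
Waiting = turnaround − burst: P1=11, P2=0, P3=6, P4=12
Total waiting = 11 + 0 + 6 + 12 = 29

29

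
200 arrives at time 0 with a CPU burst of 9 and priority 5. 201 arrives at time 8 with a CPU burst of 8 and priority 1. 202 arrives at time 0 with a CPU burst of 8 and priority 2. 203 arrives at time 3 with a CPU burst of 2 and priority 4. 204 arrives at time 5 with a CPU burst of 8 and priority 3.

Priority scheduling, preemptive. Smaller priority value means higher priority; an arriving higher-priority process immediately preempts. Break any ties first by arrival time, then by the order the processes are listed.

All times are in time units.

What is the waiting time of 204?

Schedule: | 202 0-8 | 201 8-16 | 204 16-24 | 203 24-26 | 200 26-35 |
Completion: 200=35  201=16  202=8  203=26  204=24
Waiting(204) = turnaround − burst = 19 − 8 = 11

11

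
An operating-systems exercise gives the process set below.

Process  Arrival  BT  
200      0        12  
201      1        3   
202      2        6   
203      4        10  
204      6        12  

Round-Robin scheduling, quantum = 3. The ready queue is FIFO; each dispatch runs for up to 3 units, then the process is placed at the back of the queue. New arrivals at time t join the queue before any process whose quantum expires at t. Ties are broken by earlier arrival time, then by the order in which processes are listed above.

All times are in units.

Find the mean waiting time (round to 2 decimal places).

Schedule: | 200 0-3 | 201 3-6 | 202 6-9 | 200 9-12 | 203 12-15 | 204 15-18 | 202 18-21 | 200 21-24 | 203 24-27 | 204 27-30 | 200 30-33 | 203 33-36 | 204 36-39 | 203 39-40 | 204 40-43 |
Completion: 200=33  201=6  202=21  203=40  204=43
Waiting times: 200=21, 201=2, 202=13, 203=26, 204=25
Average waiting = (21+2+13+26+25) / 5 = 87/5 = 17.40

17.40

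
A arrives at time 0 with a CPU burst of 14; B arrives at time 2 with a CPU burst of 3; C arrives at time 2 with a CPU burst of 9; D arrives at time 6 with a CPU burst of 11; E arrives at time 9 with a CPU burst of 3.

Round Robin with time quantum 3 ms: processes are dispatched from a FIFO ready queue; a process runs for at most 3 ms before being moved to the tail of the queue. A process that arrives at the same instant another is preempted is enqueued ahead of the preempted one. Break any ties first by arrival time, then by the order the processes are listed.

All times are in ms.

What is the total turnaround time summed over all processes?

Timeline: | A 0-3 | B 3-6 | C 6-9 | A 9-12 | D 12-15 | E 15-18 | C 18-21 | A 21-24 | D 24-27 | C 27-30 | A 30-33 | D 33-36 | A 36-38 | D 38-40 |
Completion: A=38  B=6  C=30  D=40  E=18
Turnaround (C−A): A=38  B=4  C=28  D=34  E=9
Turnaround = completion − arrival: A=38, B=4, C=28, D=34, E=9
Total turnaround = 38 + 4 + 28 + 34 + 9 = 113

113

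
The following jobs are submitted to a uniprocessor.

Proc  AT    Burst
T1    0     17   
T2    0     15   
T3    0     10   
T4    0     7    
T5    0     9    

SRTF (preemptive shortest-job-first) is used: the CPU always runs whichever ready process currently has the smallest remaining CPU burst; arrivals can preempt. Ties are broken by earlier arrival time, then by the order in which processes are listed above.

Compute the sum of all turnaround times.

148

Timeline: | T4 0-7 | T5 7-16 | T3 16-26 | T2 26-41 | T1 41-58 |
Completion: T1=58  T2=41  T3=26  T4=7  T5=16
Turnaround (C−A): T1=58  T2=41  T3=26  T4=7  T5=16
Turnaround = completion − arrival: T1=58, T2=41, T3=26, T4=7, T5=16
Total turnaround = 58 + 41 + 26 + 7 + 16 = 148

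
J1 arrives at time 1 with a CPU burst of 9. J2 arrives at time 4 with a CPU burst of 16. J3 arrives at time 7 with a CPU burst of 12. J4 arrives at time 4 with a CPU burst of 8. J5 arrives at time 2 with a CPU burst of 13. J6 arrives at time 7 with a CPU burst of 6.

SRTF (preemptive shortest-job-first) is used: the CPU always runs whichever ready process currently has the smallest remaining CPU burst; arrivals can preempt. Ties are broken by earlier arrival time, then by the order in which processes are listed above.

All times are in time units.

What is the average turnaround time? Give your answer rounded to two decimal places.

29.17

Gantt: | idle 0-1 | J1 1-10 | J6 10-16 | J4 16-24 | J3 24-36 | J5 36-49 | J2 49-65 |
Completion: J1=10  J2=65  J3=36  J4=24  J5=49  J6=16
Turnaround (C−A): J1=9  J2=61  J3=29  J4=20  J5=47  J6=9
Turnaround times: J1=9, J2=61, J3=29, J4=20, J5=47, J6=9
Average turnaround = (9+61+29+20+47+9) / 6 = 175/6 = 29.17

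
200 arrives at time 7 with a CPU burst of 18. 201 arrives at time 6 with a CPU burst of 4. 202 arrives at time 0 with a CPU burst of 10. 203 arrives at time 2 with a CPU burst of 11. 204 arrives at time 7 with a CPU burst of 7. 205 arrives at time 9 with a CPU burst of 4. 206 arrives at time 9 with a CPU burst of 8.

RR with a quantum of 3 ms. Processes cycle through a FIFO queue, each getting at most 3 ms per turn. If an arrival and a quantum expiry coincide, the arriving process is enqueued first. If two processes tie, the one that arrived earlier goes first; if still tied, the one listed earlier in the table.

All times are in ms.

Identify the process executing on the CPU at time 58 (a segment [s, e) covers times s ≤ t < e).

200

Schedule: | 202 0-3 | 203 3-6 | 202 6-9 | 201 9-12 | 203 12-15 | 200 15-18 | 204 18-21 | 205 21-24 | 206 24-27 | 202 27-30 | 201 30-31 | 203 31-34 | 200 34-37 | 204 37-40 | 205 40-41 | 206 41-44 | 202 44-45 | 203 45-47 | 200 47-50 | 204 50-51 | 206 51-53 | 200 53-62 |
Completion: 200=62  201=31  202=45  203=47  204=51  205=41  206=53
Turnaround (C−A): 200=55  201=25  202=45  203=45  204=44  205=32  206=44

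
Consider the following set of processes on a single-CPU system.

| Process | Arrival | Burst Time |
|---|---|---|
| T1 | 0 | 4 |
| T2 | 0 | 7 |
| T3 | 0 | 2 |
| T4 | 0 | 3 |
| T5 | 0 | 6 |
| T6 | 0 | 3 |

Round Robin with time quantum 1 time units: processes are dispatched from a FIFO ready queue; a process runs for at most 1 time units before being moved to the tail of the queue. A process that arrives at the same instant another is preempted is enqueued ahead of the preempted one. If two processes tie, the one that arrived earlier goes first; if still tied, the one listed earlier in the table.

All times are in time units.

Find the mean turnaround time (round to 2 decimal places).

18.00

Schedule: | T1 0-1 | T2 1-2 | T3 2-3 | T4 3-4 | T5 4-5 | T6 5-6 | T1 6-7 | T2 7-8 | T3 8-9 | T4 9-10 | T5 10-11 | T6 11-12 | T1 12-13 | T2 13-14 | T4 14-15 | T5 15-16 | T6 16-17 | T1 17-18 | T2 18-19 | T5 19-20 | T2 20-21 | T5 21-22 | T2 22-23 | T5 23-24 | T2 24-25 |
Completion: T1=18  T2=25  T3=9  T4=15  T5=24  T6=17
Turnaround times: T1=18, T2=25, T3=9, T4=15, T5=24, T6=17
Average turnaround = (18+25+9+15+24+17) / 6 = 108/6 = 18.00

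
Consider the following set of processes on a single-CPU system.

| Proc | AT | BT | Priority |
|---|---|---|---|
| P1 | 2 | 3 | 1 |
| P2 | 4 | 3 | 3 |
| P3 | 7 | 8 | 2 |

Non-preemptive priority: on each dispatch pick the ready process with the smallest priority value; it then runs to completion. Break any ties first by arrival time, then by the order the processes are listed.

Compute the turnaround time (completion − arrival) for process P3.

9

Timeline: | idle 0-2 | P1 2-5 | P2 5-8 | P3 8-16 |
Completion: P1=5  P2=8  P3=16
Turnaround(P3) = completion − arrival = 16 − 7 = 9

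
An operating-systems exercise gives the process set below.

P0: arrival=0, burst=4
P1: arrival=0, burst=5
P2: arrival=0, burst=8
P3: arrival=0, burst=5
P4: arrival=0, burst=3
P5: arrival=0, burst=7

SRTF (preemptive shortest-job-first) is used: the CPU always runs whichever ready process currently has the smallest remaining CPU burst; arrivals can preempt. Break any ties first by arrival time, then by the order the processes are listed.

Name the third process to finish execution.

Timeline: | P4 0-3 | P0 3-7 | P1 7-12 | P3 12-17 | P5 17-24 | P2 24-32 |
Completion: P0=7  P1=12  P2=32  P3=17  P4=3  P5=24
Turnaround (C−A): P0=7  P1=12  P2=32  P3=17  P4=3  P5=24
Finish order: P4 → P0 → P1 → P3 → P5 → P2

P1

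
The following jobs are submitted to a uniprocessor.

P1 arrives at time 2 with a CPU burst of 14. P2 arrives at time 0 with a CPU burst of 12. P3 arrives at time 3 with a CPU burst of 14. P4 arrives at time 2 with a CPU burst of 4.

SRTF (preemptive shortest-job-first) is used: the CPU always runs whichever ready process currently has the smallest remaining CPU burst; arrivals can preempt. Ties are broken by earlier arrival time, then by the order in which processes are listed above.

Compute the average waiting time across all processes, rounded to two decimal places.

Timeline: | P2 0-2 | P4 2-6 | P2 6-16 | P1 16-30 | P3 30-44 |
Completion: P1=30  P2=16  P3=44  P4=6
Turnaround (C−A): P1=28  P2=16  P3=41  P4=4
Waiting times: P1=14, P2=4, P3=27, P4=0
Average waiting = (14+4+27+0) / 4 = 45/4 = 11.25

11.25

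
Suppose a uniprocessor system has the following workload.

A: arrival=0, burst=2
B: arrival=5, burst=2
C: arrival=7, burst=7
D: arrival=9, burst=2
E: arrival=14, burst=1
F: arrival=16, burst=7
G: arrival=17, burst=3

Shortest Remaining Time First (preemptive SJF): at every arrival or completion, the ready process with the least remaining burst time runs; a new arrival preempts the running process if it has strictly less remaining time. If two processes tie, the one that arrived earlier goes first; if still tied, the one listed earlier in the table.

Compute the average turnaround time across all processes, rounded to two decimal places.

4.43

Schedule: | A 0-2 | idle 2-5 | B 5-7 | C 7-9 | D 9-11 | C 11-14 | E 14-15 | C 15-17 | G 17-20 | F 20-27 |
Completion: A=2  B=7  C=17  D=11  E=15  F=27  G=20
Turnaround (C−A): A=2  B=2  C=10  D=2  E=1  F=11  G=3
Turnaround times: A=2, B=2, C=10, D=2, E=1, F=11, G=3
Average turnaround = (2+2+10+2+1+11+3) / 7 = 31/7 = 4.43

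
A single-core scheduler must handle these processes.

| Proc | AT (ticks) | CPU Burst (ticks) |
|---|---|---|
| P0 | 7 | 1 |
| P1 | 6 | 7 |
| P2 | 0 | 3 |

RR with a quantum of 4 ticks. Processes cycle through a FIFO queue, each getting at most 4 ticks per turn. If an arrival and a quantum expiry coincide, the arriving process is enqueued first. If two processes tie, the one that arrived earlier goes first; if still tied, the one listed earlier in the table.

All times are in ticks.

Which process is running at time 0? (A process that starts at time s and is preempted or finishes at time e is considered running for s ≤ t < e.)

P2

Timeline: | P2 0-3 | idle 3-6 | P1 6-10 | P0 10-11 | P1 11-14 |
Completion: P0=11  P1=14  P2=3
Turnaround (C−A): P0=4  P1=8  P2=3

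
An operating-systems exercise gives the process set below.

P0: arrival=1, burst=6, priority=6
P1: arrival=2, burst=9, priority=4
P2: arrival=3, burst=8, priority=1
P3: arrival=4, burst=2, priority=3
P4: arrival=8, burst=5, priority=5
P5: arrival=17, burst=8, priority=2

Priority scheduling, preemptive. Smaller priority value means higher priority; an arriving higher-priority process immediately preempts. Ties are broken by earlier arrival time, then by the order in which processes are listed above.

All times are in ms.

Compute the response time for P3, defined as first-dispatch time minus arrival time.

Gantt: | idle 0-1 | P0 1-2 | P1 2-3 | P2 3-11 | P3 11-13 | P1 13-17 | P5 17-25 | P1 25-29 | P4 29-34 | P0 34-39 |
Completion: P0=39  P1=29  P2=11  P3=13  P4=34  P5=25
Response(P3) = first start − arrival = 11 − 4 = 7

7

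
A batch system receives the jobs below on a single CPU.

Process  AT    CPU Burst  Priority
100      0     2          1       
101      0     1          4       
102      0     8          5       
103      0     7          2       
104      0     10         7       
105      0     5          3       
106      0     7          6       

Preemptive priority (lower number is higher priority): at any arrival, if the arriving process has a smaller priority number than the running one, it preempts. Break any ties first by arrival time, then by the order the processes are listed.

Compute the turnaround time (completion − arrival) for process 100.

2

Timeline: | 100 0-2 | 103 2-9 | 105 9-14 | 101 14-15 | 102 15-23 | 106 23-30 | 104 30-40 |
Completion: 100=2  101=15  102=23  103=9  104=40  105=14  106=30
Turnaround (C−A): 100=2  101=15  102=23  103=9  104=40  105=14  106=30
Turnaround(100) = completion − arrival = 2 − 0 = 2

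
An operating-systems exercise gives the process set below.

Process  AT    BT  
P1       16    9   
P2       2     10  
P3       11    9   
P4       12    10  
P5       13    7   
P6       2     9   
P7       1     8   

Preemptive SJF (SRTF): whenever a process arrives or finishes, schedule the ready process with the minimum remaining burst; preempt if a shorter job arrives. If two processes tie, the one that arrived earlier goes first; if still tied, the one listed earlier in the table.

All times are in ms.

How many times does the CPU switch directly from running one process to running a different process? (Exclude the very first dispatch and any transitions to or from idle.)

Gantt: | idle 0-1 | P7 1-9 | P6 9-18 | P5 18-25 | P3 25-34 | P1 34-43 | P2 43-53 | P4 53-63 |
Completion: P1=43  P2=53  P3=34  P4=63  P5=25  P6=18  P7=9
Turnaround (C−A): P1=27  P2=51  P3=23  P4=51  P5=12  P6=16  P7=8

6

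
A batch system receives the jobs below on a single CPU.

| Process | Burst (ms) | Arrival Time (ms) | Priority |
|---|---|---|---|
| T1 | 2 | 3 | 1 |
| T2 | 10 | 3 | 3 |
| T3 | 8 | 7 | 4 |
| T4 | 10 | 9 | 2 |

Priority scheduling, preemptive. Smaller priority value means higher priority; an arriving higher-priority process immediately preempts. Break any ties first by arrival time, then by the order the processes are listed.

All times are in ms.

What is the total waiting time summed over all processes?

Gantt: | idle 0-3 | T1 3-5 | T2 5-9 | T4 9-19 | T2 19-25 | T3 25-33 |
Completion: T1=5  T2=25  T3=33  T4=19
Turnaround (C−A): T1=2  T2=22  T3=26  T4=10
Waiting = turnaround − burst: T1=0, T2=12, T3=18, T4=0
Total waiting = 0 + 12 + 18 + 0 = 30

30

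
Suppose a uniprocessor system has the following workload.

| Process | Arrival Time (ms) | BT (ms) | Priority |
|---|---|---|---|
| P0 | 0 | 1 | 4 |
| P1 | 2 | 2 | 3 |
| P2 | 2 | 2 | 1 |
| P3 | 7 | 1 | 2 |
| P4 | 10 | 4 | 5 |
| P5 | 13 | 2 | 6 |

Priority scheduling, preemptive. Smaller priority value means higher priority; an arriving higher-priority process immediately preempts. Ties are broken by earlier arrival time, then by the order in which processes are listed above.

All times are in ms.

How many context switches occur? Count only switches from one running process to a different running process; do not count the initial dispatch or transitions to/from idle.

Timeline: | P0 0-1 | idle 1-2 | P2 2-4 | P1 4-6 | idle 6-7 | P3 7-8 | idle 8-10 | P4 10-14 | P5 14-16 |
Completion: P0=1  P1=6  P2=4  P3=8  P4=14  P5=16

2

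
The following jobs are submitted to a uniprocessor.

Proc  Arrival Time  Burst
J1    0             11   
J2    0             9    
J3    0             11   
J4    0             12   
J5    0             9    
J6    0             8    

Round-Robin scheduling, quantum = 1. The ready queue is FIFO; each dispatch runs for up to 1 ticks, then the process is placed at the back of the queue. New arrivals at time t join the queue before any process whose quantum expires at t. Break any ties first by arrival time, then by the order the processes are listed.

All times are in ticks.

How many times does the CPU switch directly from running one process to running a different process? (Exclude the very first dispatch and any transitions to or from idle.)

58

Timeline: | J1 0-1 | J2 1-2 | J3 2-3 | J4 3-4 | J5 4-5 | J6 5-6 | J1 6-7 | J2 7-8 | J3 8-9 | J4 9-10 | J5 10-11 | J6 11-12 | J1 12-13 | J2 13-14 | J3 14-15 | J4 15-16 | J5 16-17 | J6 17-18 | J1 18-19 | J2 19-20 | J3 20-21 | J4 21-22 | J5 22-23 | J6 23-24 | J1 24-25 | J2 25-26 | J3 26-27 | J4 27-28 | J5 28-29 | J6 29-30 | J1 30-31 | J2 31-32 | J3 32-33 | J4 33-34 | J5 34-35 | J6 35-36 | J1 36-37 | J2 37-38 | J3 38-39 | J4 39-40 | J5 40-41 | J6 41-42 | J1 42-43 | J2 43-44 | J3 44-45 | J4 45-46 | J5 46-47 | J6 47-48 | J1 48-49 | J2 49-50 | J3 50-51 | J4 51-52 | J5 52-53 | J1 53-54 | J3 54-55 | J4 55-56 | J1 56-57 | J3 57-58 | J4 58-60 |
Completion: J1=57  J2=50  J3=58  J4=60  J5=53  J6=48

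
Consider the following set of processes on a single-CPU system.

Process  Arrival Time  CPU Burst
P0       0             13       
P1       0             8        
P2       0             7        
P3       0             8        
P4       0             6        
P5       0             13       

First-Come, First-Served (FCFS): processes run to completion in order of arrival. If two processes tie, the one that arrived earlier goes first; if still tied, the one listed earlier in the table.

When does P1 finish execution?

Timeline: | P0 0-13 | P1 13-21 | P2 21-28 | P3 28-36 | P4 36-42 | P5 42-55 |
Completion: P0=13  P1=21  P2=28  P3=36  P4=42  P5=55
Turnaround (C−A): P0=13  P1=21  P2=28  P3=36  P4=42  P5=55

21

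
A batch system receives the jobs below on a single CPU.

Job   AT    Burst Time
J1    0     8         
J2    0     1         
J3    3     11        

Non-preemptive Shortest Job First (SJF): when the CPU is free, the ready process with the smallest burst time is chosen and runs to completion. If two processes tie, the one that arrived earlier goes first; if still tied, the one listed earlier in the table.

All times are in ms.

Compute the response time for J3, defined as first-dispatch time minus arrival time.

6

Timeline: | J2 0-1 | J1 1-9 | J3 9-20 |
Completion: J1=9  J2=1  J3=20
Turnaround (C−A): J1=9  J2=1  J3=17
Response(J3) = first start − arrival = 9 − 3 = 6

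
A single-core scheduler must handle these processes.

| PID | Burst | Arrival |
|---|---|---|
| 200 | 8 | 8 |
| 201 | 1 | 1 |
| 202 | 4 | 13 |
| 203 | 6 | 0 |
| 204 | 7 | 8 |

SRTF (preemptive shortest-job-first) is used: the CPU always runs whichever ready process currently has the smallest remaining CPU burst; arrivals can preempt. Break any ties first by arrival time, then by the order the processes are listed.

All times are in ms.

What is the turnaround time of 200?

19

Gantt: | 203 0-1 | 201 1-2 | 203 2-7 | idle 7-8 | 204 8-15 | 202 15-19 | 200 19-27 |
Completion: 200=27  201=2  202=19  203=7  204=15
Turnaround (C−A): 200=19  201=1  202=6  203=7  204=7
Turnaround(200) = completion − arrival = 27 − 8 = 19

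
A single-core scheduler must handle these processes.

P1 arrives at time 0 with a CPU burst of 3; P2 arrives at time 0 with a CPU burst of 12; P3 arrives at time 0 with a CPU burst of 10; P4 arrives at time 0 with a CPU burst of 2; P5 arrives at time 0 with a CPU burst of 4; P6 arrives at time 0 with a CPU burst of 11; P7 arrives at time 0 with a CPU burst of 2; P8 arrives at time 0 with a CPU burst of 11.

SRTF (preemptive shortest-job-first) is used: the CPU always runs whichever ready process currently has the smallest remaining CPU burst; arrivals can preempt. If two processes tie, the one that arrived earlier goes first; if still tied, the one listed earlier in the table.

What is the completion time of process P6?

Timeline: | P4 0-2 | P7 2-4 | P1 4-7 | P5 7-11 | P3 11-21 | P6 21-32 | P8 32-43 | P2 43-55 |
Completion: P1=7  P2=55  P3=21  P4=2  P5=11  P6=32  P7=4  P8=43

32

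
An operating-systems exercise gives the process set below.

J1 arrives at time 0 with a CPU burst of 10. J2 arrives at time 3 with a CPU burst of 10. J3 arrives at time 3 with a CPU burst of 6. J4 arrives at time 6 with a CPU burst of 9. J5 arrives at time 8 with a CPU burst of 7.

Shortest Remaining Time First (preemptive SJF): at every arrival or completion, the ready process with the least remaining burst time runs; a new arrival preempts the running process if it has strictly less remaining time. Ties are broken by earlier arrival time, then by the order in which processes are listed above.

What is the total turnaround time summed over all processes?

102

Timeline: | J1 0-3 | J3 3-9 | J1 9-16 | J5 16-23 | J4 23-32 | J2 32-42 |
Completion: J1=16  J2=42  J3=9  J4=32  J5=23
Turnaround (C−A): J1=16  J2=39  J3=6  J4=26  J5=15
Turnaround = completion − arrival: J1=16, J2=39, J3=6, J4=26, J5=15
Total turnaround = 16 + 39 + 6 + 26 + 15 = 102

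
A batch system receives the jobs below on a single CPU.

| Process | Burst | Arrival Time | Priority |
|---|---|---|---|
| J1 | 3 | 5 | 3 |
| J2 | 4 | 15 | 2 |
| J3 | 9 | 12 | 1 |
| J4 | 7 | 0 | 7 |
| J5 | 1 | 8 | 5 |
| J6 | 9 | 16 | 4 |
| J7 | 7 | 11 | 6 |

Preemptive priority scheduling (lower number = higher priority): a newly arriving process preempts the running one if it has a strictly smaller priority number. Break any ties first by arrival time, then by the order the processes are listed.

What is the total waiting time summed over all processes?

Schedule: | J4 0-5 | J1 5-8 | J5 8-9 | J4 9-11 | J7 11-12 | J3 12-21 | J2 21-25 | J6 25-34 | J7 34-40 |
Completion: J1=8  J2=25  J3=21  J4=11  J5=9  J6=34  J7=40
Waiting = turnaround − burst: J1=0, J2=6, J3=0, J4=4, J5=0, J6=9, J7=22
Total waiting = 0 + 6 + 0 + 4 + 0 + 9 + 22 = 41

41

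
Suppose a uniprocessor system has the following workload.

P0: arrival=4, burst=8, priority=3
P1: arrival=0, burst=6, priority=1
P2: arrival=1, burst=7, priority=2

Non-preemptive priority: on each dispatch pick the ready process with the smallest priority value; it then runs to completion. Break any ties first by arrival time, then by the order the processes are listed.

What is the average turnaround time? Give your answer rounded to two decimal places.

Timeline: | P1 0-6 | P2 6-13 | P0 13-21 |
Completion: P0=21  P1=6  P2=13
Turnaround (C−A): P0=17  P1=6  P2=12
Turnaround times: P0=17, P1=6, P2=12
Average turnaround = (17+6+12) / 3 = 35/3 = 11.67

11.67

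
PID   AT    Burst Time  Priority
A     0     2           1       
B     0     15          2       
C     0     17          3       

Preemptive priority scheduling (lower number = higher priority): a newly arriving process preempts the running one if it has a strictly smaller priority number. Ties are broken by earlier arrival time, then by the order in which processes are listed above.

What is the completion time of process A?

Gantt: | A 0-2 | B 2-17 | C 17-34 |
Completion: A=2  B=17  C=34
Turnaround (C−A): A=2  B=17  C=34

2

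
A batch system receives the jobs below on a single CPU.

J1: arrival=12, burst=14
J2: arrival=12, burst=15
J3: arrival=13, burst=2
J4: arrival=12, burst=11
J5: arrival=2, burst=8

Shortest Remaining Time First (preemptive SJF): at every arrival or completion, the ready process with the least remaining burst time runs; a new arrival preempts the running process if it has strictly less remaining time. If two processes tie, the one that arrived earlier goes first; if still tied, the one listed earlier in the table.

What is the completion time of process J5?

Timeline: | idle 0-2 | J5 2-10 | idle 10-12 | J4 12-13 | J3 13-15 | J4 15-25 | J1 25-39 | J2 39-54 |
Completion: J1=39  J2=54  J3=15  J4=25  J5=10

10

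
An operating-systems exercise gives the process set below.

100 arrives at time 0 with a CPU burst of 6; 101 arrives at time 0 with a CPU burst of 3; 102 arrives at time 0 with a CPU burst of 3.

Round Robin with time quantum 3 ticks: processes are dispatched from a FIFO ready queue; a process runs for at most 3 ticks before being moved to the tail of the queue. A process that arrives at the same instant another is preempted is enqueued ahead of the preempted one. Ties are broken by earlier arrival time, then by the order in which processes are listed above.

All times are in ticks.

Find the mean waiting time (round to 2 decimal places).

5.00

Timeline: | 100 0-3 | 101 3-6 | 102 6-9 | 100 9-12 |
Completion: 100=12  101=6  102=9
Turnaround (C−A): 100=12  101=6  102=9
Waiting times: 100=6, 101=3, 102=6
Average waiting = (6+3+6) / 3 = 15/3 = 5.00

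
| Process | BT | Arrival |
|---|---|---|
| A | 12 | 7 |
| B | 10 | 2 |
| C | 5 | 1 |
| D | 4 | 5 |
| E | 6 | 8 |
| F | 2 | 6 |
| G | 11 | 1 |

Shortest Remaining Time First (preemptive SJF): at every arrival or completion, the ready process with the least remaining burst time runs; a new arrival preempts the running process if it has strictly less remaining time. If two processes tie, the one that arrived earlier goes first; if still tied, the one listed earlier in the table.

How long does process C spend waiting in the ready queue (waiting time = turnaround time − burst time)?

Gantt: | idle 0-1 | C 1-6 | F 6-8 | D 8-12 | E 12-18 | B 18-28 | G 28-39 | A 39-51 |
Completion: A=51  B=28  C=6  D=12  E=18  F=8  G=39
Turnaround (C−A): A=44  B=26  C=5  D=7  E=10  F=2  G=38
Waiting(C) = turnaround − burst = 5 − 5 = 0

0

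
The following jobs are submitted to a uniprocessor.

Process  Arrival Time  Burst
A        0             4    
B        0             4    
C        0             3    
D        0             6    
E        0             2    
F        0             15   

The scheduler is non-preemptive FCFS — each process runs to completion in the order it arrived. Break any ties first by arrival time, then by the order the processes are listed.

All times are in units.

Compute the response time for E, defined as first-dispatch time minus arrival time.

17

Timeline: | A 0-4 | B 4-8 | C 8-11 | D 11-17 | E 17-19 | F 19-34 |
Completion: A=4  B=8  C=11  D=17  E=19  F=34
Turnaround (C−A): A=4  B=8  C=11  D=17  E=19  F=34
Response(E) = first start − arrival = 17 − 0 = 17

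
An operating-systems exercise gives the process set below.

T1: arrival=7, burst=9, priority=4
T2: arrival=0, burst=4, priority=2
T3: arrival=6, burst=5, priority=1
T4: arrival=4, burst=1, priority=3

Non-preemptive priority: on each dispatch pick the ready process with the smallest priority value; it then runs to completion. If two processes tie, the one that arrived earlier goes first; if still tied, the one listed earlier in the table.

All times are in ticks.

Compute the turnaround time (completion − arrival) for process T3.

5

Schedule: | T2 0-4 | T4 4-5 | idle 5-6 | T3 6-11 | T1 11-20 |
Completion: T1=20  T2=4  T3=11  T4=5
Turnaround(T3) = completion − arrival = 11 − 6 = 5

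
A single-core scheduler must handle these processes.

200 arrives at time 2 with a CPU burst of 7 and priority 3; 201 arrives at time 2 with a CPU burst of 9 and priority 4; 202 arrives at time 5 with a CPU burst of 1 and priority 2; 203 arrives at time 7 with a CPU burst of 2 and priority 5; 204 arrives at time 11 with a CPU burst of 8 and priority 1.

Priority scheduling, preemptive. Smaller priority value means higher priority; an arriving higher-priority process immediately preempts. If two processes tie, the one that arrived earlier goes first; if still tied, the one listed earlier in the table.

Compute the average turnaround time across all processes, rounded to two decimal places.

12.80

Timeline: | idle 0-2 | 200 2-5 | 202 5-6 | 200 6-10 | 201 10-11 | 204 11-19 | 201 19-27 | 203 27-29 |
Completion: 200=10  201=27  202=6  203=29  204=19
Turnaround (C−A): 200=8  201=25  202=1  203=22  204=8
Turnaround times: 200=8, 201=25, 202=1, 203=22, 204=8
Average turnaround = (8+25+1+22+8) / 5 = 64/5 = 12.80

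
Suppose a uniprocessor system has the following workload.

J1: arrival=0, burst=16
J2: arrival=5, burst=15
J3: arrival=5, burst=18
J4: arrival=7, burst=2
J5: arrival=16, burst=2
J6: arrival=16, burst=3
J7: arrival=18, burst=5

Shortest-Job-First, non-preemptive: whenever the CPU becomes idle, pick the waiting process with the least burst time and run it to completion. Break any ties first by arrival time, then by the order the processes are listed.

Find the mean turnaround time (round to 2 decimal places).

Timeline: | J1 0-16 | J4 16-18 | J5 18-20 | J6 20-23 | J7 23-28 | J2 28-43 | J3 43-61 |
Completion: J1=16  J2=43  J3=61  J4=18  J5=20  J6=23  J7=28
Turnaround (C−A): J1=16  J2=38  J3=56  J4=11  J5=4  J6=7  J7=10
Turnaround times: J1=16, J2=38, J3=56, J4=11, J5=4, J6=7, J7=10
Average turnaround = (16+38+56+11+4+7+10) / 7 = 142/7 = 20.29

20.29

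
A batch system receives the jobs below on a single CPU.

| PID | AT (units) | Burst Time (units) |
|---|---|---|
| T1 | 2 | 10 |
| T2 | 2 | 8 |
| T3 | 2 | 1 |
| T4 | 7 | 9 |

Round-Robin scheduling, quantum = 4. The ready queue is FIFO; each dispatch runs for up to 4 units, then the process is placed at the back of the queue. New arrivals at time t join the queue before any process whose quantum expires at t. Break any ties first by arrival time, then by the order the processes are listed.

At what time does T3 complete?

11

Schedule: | idle 0-2 | T1 2-6 | T2 6-10 | T3 10-11 | T1 11-15 | T4 15-19 | T2 19-23 | T1 23-25 | T4 25-30 |
Completion: T1=25  T2=23  T3=11  T4=30
Turnaround (C−A): T1=23  T2=21  T3=9  T4=23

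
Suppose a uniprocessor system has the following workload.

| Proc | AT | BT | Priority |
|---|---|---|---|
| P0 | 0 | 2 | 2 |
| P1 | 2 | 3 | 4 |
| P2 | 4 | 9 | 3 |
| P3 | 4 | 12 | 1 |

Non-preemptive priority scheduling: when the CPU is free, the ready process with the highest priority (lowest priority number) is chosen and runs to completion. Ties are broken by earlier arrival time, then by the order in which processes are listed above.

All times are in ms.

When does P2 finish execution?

26

Timeline: | P0 0-2 | P1 2-5 | P3 5-17 | P2 17-26 |
Completion: P0=2  P1=5  P2=26  P3=17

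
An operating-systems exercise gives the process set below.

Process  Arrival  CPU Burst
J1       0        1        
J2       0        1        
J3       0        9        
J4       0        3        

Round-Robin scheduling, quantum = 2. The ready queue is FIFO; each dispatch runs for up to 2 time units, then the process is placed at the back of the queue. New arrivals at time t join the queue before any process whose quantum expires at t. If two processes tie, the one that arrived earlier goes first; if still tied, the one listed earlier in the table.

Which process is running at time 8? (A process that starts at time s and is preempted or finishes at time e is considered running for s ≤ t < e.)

J4

Gantt: | J1 0-1 | J2 1-2 | J3 2-4 | J4 4-6 | J3 6-8 | J4 8-9 | J3 9-14 |
Completion: J1=1  J2=2  J3=14  J4=9
Turnaround (C−A): J1=1  J2=2  J3=14  J4=9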